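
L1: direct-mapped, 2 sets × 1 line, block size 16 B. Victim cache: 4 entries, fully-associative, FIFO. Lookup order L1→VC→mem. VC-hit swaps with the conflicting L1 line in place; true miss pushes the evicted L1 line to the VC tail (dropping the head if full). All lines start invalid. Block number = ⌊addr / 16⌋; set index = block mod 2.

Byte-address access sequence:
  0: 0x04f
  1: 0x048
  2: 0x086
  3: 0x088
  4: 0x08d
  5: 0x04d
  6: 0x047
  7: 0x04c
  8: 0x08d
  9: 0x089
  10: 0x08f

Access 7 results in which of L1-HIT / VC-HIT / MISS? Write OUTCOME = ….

  [0] addr=0x4f blk=4 s=0: MISS | VC []
  [1] addr=0x48 blk=4 s=0: L1-HIT | VC []
  [2] addr=0x86 blk=8 s=0: MISS | VC [4]
  [3] addr=0x88 blk=8 s=0: L1-HIT | VC [4]
  [4] addr=0x8d blk=8 s=0: L1-HIT | VC [4]
  [5] addr=0x4d blk=4 s=0: VC-HIT | VC [8]
  [6] addr=0x47 blk=4 s=0: L1-HIT | VC [8]
  [7] addr=0x4c blk=4 s=0: L1-HIT | VC [8]
  [8] addr=0x8d blk=8 s=0: VC-HIT | VC [4]
  [9] addr=0x89 blk=8 s=0: L1-HIT | VC [4]
  [10] addr=0x8f blk=8 s=0: L1-HIT | VC [4]

OUTCOME = L1-HIT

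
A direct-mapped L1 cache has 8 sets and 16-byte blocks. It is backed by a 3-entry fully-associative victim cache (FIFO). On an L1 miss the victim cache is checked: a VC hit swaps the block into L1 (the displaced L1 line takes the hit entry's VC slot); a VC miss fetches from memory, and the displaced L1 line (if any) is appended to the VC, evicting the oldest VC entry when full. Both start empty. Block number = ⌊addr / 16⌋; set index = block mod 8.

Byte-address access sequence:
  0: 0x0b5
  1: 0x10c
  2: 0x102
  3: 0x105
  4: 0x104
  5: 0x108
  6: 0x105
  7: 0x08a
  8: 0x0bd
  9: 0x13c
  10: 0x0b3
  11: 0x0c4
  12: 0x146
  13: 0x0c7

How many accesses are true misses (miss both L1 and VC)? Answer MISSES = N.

#0 0xb5→b11/s3 MISS; vc=[]
#1 0x10c→b16/s0 MISS; vc=[]
#2 0x102→b16/s0 L1-HIT; vc=[]
#3 0x105→b16/s0 L1-HIT; vc=[]
#4 0x104→b16/s0 L1-HIT; vc=[]
#5 0x108→b16/s0 L1-HIT; vc=[]
#6 0x105→b16/s0 L1-HIT; vc=[]
#7 0x8a→b8/s0 MISS; vc=[16]
#8 0xbd→b11/s3 L1-HIT; vc=[16]
#9 0x13c→b19/s3 MISS; vc=[16,11]
#10 0xb3→b11/s3 VC-HIT; vc=[16,19]
#11 0xc4→b12/s4 MISS; vc=[16,19]
#12 0x146→b20/s4 MISS; vc=[16,19,12]
#13 0xc7→b12/s4 VC-HIT; vc=[16,19,20]

MISSES = 6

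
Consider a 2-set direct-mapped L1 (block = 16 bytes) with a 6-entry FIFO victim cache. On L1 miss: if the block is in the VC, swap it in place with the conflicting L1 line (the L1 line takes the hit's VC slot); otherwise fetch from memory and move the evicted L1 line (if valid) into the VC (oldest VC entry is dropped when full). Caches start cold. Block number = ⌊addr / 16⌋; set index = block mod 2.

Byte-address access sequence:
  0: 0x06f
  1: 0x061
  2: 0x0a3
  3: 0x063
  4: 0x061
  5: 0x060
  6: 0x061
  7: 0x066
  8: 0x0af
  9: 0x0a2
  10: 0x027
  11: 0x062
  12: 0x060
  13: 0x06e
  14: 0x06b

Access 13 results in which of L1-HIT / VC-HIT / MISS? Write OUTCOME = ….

OUTCOME = L1-HIT

0: 0x6f (blk 6, set 0) → MISS  vc=[]
1: 0x61 (blk 6, set 0) → L1-HIT  vc=[]
2: 0xa3 (blk 10, set 0) → MISS  vc=[6]
3: 0x63 (blk 6, set 0) → VC-HIT  vc=[10]
4: 0x61 (blk 6, set 0) → L1-HIT  vc=[10]
5: 0x60 (blk 6, set 0) → L1-HIT  vc=[10]
6: 0x61 (blk 6, set 0) → L1-HIT  vc=[10]
7: 0x66 (blk 6, set 0) → L1-HIT  vc=[10]
8: 0xaf (blk 10, set 0) → VC-HIT  vc=[6]
9: 0xa2 (blk 10, set 0) → L1-HIT  vc=[6]
10: 0x27 (blk 2, set 0) → MISS  vc=[6, 10]
11: 0x62 (blk 6, set 0) → VC-HIT  vc=[2, 10]
12: 0x60 (blk 6, set 0) → L1-HIT  vc=[2, 10]
13: 0x6e (blk 6, set 0) → L1-HIT  vc=[2, 10]
14: 0x6b (blk 6, set 0) → L1-HIT  vc=[2, 10]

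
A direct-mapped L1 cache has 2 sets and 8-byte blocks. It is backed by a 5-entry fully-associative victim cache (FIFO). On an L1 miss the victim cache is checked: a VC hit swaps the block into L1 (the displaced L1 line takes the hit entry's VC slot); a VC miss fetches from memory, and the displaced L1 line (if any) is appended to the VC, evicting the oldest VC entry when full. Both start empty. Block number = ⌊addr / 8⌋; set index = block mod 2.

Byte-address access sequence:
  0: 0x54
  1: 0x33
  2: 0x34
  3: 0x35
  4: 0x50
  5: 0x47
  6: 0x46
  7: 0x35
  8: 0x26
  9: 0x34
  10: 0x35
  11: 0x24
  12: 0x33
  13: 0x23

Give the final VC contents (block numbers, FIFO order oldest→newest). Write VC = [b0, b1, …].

VC = [8, 10, 6]

#0 0x54→b10/s0 MISS; vc=[]
#1 0x33→b6/s0 MISS; vc=[10]
#2 0x34→b6/s0 L1-HIT; vc=[10]
#3 0x35→b6/s0 L1-HIT; vc=[10]
#4 0x50→b10/s0 VC-HIT; vc=[6]
#5 0x47→b8/s0 MISS; vc=[6,10]
#6 0x46→b8/s0 L1-HIT; vc=[6,10]
#7 0x35→b6/s0 VC-HIT; vc=[8,10]
#8 0x26→b4/s0 MISS; vc=[8,10,6]
#9 0x34→b6/s0 VC-HIT; vc=[8,10,4]
#10 0x35→b6/s0 L1-HIT; vc=[8,10,4]
#11 0x24→b4/s0 VC-HIT; vc=[8,10,6]
#12 0x33→b6/s0 VC-HIT; vc=[8,10,4]
#13 0x23→b4/s0 VC-HIT; vc=[8,10,6]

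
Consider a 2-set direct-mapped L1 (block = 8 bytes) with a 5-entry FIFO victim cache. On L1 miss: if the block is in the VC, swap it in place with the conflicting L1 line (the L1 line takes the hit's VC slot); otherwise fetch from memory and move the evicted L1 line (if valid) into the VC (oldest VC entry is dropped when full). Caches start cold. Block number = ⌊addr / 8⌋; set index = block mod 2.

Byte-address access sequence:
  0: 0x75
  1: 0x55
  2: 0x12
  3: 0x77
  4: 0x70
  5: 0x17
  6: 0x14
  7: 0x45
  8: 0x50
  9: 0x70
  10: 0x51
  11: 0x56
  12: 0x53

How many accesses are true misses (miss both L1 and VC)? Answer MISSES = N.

0: 0x75 (blk 14, set 0) → MISS  vc=[]
1: 0x55 (blk 10, set 0) → MISS  vc=[14]
2: 0x12 (blk 2, set 0) → MISS  vc=[14, 10]
3: 0x77 (blk 14, set 0) → VC-HIT  vc=[2, 10]
4: 0x70 (blk 14, set 0) → L1-HIT  vc=[2, 10]
5: 0x17 (blk 2, set 0) → VC-HIT  vc=[14, 10]
6: 0x14 (blk 2, set 0) → L1-HIT  vc=[14, 10]
7: 0x45 (blk 8, set 0) → MISS  vc=[14, 10, 2]
8: 0x50 (blk 10, set 0) → VC-HIT  vc=[14, 8, 2]
9: 0x70 (blk 14, set 0) → VC-HIT  vc=[10, 8, 2]
10: 0x51 (blk 10, set 0) → VC-HIT  vc=[14, 8, 2]
11: 0x56 (blk 10, set 0) → L1-HIT  vc=[14, 8, 2]
12: 0x53 (blk 10, set 0) → L1-HIT  vc=[14, 8, 2]

MISSES = 4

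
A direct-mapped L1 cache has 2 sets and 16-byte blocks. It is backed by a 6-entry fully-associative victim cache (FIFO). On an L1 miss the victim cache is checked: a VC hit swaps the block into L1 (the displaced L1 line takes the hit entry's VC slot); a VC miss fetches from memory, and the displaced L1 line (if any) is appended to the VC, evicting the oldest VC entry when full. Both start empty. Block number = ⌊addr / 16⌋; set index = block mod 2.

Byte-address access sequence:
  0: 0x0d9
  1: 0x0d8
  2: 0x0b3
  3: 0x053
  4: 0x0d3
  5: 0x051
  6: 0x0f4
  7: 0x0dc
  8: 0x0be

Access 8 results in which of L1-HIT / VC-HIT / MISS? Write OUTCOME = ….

0: 0xd9 (blk 13, set 1) → MISS  vc=[]
1: 0xd8 (blk 13, set 1) → L1-HIT  vc=[]
2: 0xb3 (blk 11, set 1) → MISS  vc=[13]
3: 0x53 (blk 5, set 1) → MISS  vc=[13, 11]
4: 0xd3 (blk 13, set 1) → VC-HIT  vc=[5, 11]
5: 0x51 (blk 5, set 1) → VC-HIT  vc=[13, 11]
6: 0xf4 (blk 15, set 1) → MISS  vc=[13, 11, 5]
7: 0xdc (blk 13, set 1) → VC-HIT  vc=[15, 11, 5]
8: 0xbe (blk 11, set 1) → VC-HIT  vc=[15, 13, 5]

OUTCOME = VC-HIT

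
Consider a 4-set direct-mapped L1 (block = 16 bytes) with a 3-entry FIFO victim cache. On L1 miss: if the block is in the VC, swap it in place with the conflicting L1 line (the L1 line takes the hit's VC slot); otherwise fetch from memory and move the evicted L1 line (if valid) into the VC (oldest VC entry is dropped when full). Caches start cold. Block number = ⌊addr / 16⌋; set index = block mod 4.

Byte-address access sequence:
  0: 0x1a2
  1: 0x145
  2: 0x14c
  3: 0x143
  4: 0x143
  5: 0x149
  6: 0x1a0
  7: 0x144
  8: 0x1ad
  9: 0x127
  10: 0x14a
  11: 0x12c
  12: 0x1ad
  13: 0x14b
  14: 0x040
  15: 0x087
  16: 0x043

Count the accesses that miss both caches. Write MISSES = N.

0: 0x1a2 (blk 26, set 2) → MISS  vc=[]
1: 0x145 (blk 20, set 0) → MISS  vc=[]
2: 0x14c (blk 20, set 0) → L1-HIT  vc=[]
3: 0x143 (blk 20, set 0) → L1-HIT  vc=[]
4: 0x143 (blk 20, set 0) → L1-HIT  vc=[]
5: 0x149 (blk 20, set 0) → L1-HIT  vc=[]
6: 0x1a0 (blk 26, set 2) → L1-HIT  vc=[]
7: 0x144 (blk 20, set 0) → L1-HIT  vc=[]
8: 0x1ad (blk 26, set 2) → L1-HIT  vc=[]
9: 0x127 (blk 18, set 2) → MISS  vc=[26]
10: 0x14a (blk 20, set 0) → L1-HIT  vc=[26]
11: 0x12c (blk 18, set 2) → L1-HIT  vc=[26]
12: 0x1ad (blk 26, set 2) → VC-HIT  vc=[18]
13: 0x14b (blk 20, set 0) → L1-HIT  vc=[18]
14: 0x40 (blk 4, set 0) → MISS  vc=[18, 20]
15: 0x87 (blk 8, set 0) → MISS  vc=[18, 20, 4]
16: 0x43 (blk 4, set 0) → VC-HIT  vc=[18, 20, 8]

MISSES = 5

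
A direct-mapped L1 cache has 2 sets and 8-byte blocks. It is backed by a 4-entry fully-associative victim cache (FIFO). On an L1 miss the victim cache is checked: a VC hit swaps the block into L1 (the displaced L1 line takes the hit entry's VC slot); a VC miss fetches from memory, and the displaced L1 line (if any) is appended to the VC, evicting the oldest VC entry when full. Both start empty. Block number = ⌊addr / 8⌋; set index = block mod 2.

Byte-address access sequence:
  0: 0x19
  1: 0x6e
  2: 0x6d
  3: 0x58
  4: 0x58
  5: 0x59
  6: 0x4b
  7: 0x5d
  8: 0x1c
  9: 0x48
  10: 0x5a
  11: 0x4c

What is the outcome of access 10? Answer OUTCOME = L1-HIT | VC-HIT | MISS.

#0 0x19→b3/s1 MISS; vc=[]
#1 0x6e→b13/s1 MISS; vc=[3]
#2 0x6d→b13/s1 L1-HIT; vc=[3]
#3 0x58→b11/s1 MISS; vc=[3,13]
#4 0x58→b11/s1 L1-HIT; vc=[3,13]
#5 0x59→b11/s1 L1-HIT; vc=[3,13]
#6 0x4b→b9/s1 MISS; vc=[3,13,11]
#7 0x5d→b11/s1 VC-HIT; vc=[3,13,9]
#8 0x1c→b3/s1 VC-HIT; vc=[11,13,9]
#9 0x48→b9/s1 VC-HIT; vc=[11,13,3]
#10 0x5a→b11/s1 VC-HIT; vc=[9,13,3]
#11 0x4c→b9/s1 VC-HIT; vc=[11,13,3]

OUTCOME = VC-HIT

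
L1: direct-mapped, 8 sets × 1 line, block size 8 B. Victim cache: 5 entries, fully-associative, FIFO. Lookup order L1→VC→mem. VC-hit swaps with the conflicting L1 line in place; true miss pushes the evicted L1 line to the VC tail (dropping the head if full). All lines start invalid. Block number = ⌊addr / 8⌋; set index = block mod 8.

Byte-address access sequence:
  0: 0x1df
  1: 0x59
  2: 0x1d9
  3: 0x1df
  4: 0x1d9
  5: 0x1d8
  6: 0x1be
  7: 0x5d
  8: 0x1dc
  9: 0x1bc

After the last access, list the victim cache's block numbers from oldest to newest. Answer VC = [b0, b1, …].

#0 0x1df→b59/s3 MISS; vc=[]
#1 0x59→b11/s3 MISS; vc=[59]
#2 0x1d9→b59/s3 VC-HIT; vc=[11]
#3 0x1df→b59/s3 L1-HIT; vc=[11]
#4 0x1d9→b59/s3 L1-HIT; vc=[11]
#5 0x1d8→b59/s3 L1-HIT; vc=[11]
#6 0x1be→b55/s7 MISS; vc=[11]
#7 0x5d→b11/s3 VC-HIT; vc=[59]
#8 0x1dc→b59/s3 VC-HIT; vc=[11]
#9 0x1bc→b55/s7 L1-HIT; vc=[11]

VC = [11]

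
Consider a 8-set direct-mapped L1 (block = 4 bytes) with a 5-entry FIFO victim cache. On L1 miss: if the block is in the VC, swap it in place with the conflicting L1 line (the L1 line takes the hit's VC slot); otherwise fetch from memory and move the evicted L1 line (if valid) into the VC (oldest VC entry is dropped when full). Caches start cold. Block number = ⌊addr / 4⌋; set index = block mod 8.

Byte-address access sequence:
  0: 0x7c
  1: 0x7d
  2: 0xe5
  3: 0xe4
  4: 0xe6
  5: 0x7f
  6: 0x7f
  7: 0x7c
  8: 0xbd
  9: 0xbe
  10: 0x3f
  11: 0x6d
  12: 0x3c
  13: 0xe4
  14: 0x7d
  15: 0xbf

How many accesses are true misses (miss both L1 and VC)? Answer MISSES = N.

MISSES = 5

  [0] addr=0x7c blk=31 s=7: MISS | VC []
  [1] addr=0x7d blk=31 s=7: L1-HIT | VC []
  [2] addr=0xe5 blk=57 s=1: MISS | VC []
  [3] addr=0xe4 blk=57 s=1: L1-HIT | VC []
  [4] addr=0xe6 blk=57 s=1: L1-HIT | VC []
  [5] addr=0x7f blk=31 s=7: L1-HIT | VC []
  [6] addr=0x7f blk=31 s=7: L1-HIT | VC []
  [7] addr=0x7c blk=31 s=7: L1-HIT | VC []
  [8] addr=0xbd blk=47 s=7: MISS | VC [31]
  [9] addr=0xbe blk=47 s=7: L1-HIT | VC [31]
  [10] addr=0x3f blk=15 s=7: MISS | VC [31, 47]
  [11] addr=0x6d blk=27 s=3: MISS | VC [31, 47]
  [12] addr=0x3c blk=15 s=7: L1-HIT | VC [31, 47]
  [13] addr=0xe4 blk=57 s=1: L1-HIT | VC [31, 47]
  [14] addr=0x7d blk=31 s=7: VC-HIT | VC [15, 47]
  [15] addr=0xbf blk=47 s=7: VC-HIT | VC [15, 31]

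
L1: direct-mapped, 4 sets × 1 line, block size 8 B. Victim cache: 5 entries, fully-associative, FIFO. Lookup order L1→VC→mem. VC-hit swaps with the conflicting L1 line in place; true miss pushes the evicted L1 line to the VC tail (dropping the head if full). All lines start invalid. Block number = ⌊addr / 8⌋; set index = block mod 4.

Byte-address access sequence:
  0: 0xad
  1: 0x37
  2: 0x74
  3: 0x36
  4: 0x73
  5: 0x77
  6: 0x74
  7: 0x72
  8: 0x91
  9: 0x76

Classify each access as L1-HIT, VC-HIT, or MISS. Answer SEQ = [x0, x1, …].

#0 0xad→b21/s1 MISS; vc=[]
#1 0x37→b6/s2 MISS; vc=[]
#2 0x74→b14/s2 MISS; vc=[6]
#3 0x36→b6/s2 VC-HIT; vc=[14]
#4 0x73→b14/s2 VC-HIT; vc=[6]
#5 0x77→b14/s2 L1-HIT; vc=[6]
#6 0x74→b14/s2 L1-HIT; vc=[6]
#7 0x72→b14/s2 L1-HIT; vc=[6]
#8 0x91→b18/s2 MISS; vc=[6,14]
#9 0x76→b14/s2 VC-HIT; vc=[6,18]

SEQ = [MISS, MISS, MISS, VC-HIT, VC-HIT, L1-HIT, L1-HIT, L1-HIT, MISS, VC-HIT]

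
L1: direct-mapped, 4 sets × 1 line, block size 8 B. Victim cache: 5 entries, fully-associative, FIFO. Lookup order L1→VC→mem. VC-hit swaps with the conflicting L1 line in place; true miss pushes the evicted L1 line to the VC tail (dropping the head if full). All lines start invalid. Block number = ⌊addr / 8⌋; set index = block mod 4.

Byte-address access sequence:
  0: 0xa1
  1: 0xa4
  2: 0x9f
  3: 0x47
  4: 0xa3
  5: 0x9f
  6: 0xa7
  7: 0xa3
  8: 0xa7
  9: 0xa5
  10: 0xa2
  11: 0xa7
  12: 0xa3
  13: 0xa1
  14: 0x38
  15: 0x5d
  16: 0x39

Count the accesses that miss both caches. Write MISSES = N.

MISSES = 5

#0 0xa1→b20/s0 MISS; vc=[]
#1 0xa4→b20/s0 L1-HIT; vc=[]
#2 0x9f→b19/s3 MISS; vc=[]
#3 0x47→b8/s0 MISS; vc=[20]
#4 0xa3→b20/s0 VC-HIT; vc=[8]
#5 0x9f→b19/s3 L1-HIT; vc=[8]
#6 0xa7→b20/s0 L1-HIT; vc=[8]
#7 0xa3→b20/s0 L1-HIT; vc=[8]
#8 0xa7→b20/s0 L1-HIT; vc=[8]
#9 0xa5→b20/s0 L1-HIT; vc=[8]
#10 0xa2→b20/s0 L1-HIT; vc=[8]
#11 0xa7→b20/s0 L1-HIT; vc=[8]
#12 0xa3→b20/s0 L1-HIT; vc=[8]
#13 0xa1→b20/s0 L1-HIT; vc=[8]
#14 0x38→b7/s3 MISS; vc=[8,19]
#15 0x5d→b11/s3 MISS; vc=[8,19,7]
#16 0x39→b7/s3 VC-HIT; vc=[8,19,11]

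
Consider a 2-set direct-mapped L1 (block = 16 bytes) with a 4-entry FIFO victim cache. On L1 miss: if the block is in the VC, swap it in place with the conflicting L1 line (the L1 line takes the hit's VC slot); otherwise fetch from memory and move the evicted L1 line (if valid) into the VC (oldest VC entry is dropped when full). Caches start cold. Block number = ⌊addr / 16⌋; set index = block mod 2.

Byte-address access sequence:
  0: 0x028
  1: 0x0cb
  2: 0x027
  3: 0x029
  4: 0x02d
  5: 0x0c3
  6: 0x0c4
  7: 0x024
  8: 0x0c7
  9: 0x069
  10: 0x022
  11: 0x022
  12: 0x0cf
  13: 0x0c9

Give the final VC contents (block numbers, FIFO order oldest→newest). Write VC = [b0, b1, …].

  [0] addr=0x28 blk=2 s=0: MISS | VC []
  [1] addr=0xcb blk=12 s=0: MISS | VC [2]
  [2] addr=0x27 blk=2 s=0: VC-HIT | VC [12]
  [3] addr=0x29 blk=2 s=0: L1-HIT | VC [12]
  [4] addr=0x2d blk=2 s=0: L1-HIT | VC [12]
  [5] addr=0xc3 blk=12 s=0: VC-HIT | VC [2]
  [6] addr=0xc4 blk=12 s=0: L1-HIT | VC [2]
  [7] addr=0x24 blk=2 s=0: VC-HIT | VC [12]
  [8] addr=0xc7 blk=12 s=0: VC-HIT | VC [2]
  [9] addr=0x69 blk=6 s=0: MISS | VC [2, 12]
  [10] addr=0x22 blk=2 s=0: VC-HIT | VC [6, 12]
  [11] addr=0x22 blk=2 s=0: L1-HIT | VC [6, 12]
  [12] addr=0xcf blk=12 s=0: VC-HIT | VC [6, 2]
  [13] addr=0xc9 blk=12 s=0: L1-HIT | VC [6, 2]

VC = [6, 2]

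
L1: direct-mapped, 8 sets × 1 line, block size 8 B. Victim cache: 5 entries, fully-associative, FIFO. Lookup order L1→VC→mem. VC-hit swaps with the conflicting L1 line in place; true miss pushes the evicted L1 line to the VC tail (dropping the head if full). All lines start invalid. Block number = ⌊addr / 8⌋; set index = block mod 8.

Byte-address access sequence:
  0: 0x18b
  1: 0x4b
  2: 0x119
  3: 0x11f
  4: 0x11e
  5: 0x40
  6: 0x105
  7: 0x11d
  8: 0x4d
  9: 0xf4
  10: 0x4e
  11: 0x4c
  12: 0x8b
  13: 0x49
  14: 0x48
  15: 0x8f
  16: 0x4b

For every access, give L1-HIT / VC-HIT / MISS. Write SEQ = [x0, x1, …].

  [0] addr=0x18b blk=49 s=1: MISS | VC []
  [1] addr=0x4b blk=9 s=1: MISS | VC [49]
  [2] addr=0x119 blk=35 s=3: MISS | VC [49]
  [3] addr=0x11f blk=35 s=3: L1-HIT | VC [49]
  [4] addr=0x11e blk=35 s=3: L1-HIT | VC [49]
  [5] addr=0x40 blk=8 s=0: MISS | VC [49]
  [6] addr=0x105 blk=32 s=0: MISS | VC [49, 8]
  [7] addr=0x11d blk=35 s=3: L1-HIT | VC [49, 8]
  [8] addr=0x4d blk=9 s=1: L1-HIT | VC [49, 8]
  [9] addr=0xf4 blk=30 s=6: MISS | VC [49, 8]
  [10] addr=0x4e blk=9 s=1: L1-HIT | VC [49, 8]
  [11] addr=0x4c blk=9 s=1: L1-HIT | VC [49, 8]
  [12] addr=0x8b blk=17 s=1: MISS | VC [49, 8, 9]
  [13] addr=0x49 blk=9 s=1: VC-HIT | VC [49, 8, 17]
  [14] addr=0x48 blk=9 s=1: L1-HIT | VC [49, 8, 17]
  [15] addr=0x8f blk=17 s=1: VC-HIT | VC [49, 8, 9]
  [16] addr=0x4b blk=9 s=1: VC-HIT | VC [49, 8, 17]

SEQ = [MISS, MISS, MISS, L1-HIT, L1-HIT, MISS, MISS, L1-HIT, L1-HIT, MISS, L1-HIT, L1-HIT, MISS, VC-HIT, L1-HIT, VC-HIT, VC-HIT]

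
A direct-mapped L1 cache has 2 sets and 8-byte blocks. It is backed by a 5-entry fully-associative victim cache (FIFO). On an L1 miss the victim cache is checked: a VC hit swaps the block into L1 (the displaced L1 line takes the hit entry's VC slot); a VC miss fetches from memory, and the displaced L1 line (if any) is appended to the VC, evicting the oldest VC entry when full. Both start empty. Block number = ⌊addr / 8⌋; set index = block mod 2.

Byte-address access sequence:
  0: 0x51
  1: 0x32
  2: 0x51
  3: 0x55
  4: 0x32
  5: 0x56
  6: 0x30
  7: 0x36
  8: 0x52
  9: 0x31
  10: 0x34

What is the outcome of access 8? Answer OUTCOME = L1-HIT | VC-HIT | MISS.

#0 0x51→b10/s0 MISS; vc=[]
#1 0x32→b6/s0 MISS; vc=[10]
#2 0x51→b10/s0 VC-HIT; vc=[6]
#3 0x55→b10/s0 L1-HIT; vc=[6]
#4 0x32→b6/s0 VC-HIT; vc=[10]
#5 0x56→b10/s0 VC-HIT; vc=[6]
#6 0x30→b6/s0 VC-HIT; vc=[10]
#7 0x36→b6/s0 L1-HIT; vc=[10]
#8 0x52→b10/s0 VC-HIT; vc=[6]
#9 0x31→b6/s0 VC-HIT; vc=[10]
#10 0x34→b6/s0 L1-HIT; vc=[10]

OUTCOME = VC-HIT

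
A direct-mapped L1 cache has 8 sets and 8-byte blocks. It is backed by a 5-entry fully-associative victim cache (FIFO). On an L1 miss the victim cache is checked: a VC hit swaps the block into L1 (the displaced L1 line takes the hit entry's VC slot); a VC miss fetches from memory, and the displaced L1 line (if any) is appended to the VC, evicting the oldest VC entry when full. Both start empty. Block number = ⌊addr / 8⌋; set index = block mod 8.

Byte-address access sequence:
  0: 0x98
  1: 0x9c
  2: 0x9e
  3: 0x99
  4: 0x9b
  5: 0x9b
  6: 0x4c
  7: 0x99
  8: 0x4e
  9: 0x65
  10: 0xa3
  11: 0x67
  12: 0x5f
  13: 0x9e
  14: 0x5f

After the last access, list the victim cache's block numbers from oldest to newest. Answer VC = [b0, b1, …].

#0 0x98→b19/s3 MISS; vc=[]
#1 0x9c→b19/s3 L1-HIT; vc=[]
#2 0x9e→b19/s3 L1-HIT; vc=[]
#3 0x99→b19/s3 L1-HIT; vc=[]
#4 0x9b→b19/s3 L1-HIT; vc=[]
#5 0x9b→b19/s3 L1-HIT; vc=[]
#6 0x4c→b9/s1 MISS; vc=[]
#7 0x99→b19/s3 L1-HIT; vc=[]
#8 0x4e→b9/s1 L1-HIT; vc=[]
#9 0x65→b12/s4 MISS; vc=[]
#10 0xa3→b20/s4 MISS; vc=[12]
#11 0x67→b12/s4 VC-HIT; vc=[20]
#12 0x5f→b11/s3 MISS; vc=[20,19]
#13 0x9e→b19/s3 VC-HIT; vc=[20,11]
#14 0x5f→b11/s3 VC-HIT; vc=[20,19]

VC = [20, 19]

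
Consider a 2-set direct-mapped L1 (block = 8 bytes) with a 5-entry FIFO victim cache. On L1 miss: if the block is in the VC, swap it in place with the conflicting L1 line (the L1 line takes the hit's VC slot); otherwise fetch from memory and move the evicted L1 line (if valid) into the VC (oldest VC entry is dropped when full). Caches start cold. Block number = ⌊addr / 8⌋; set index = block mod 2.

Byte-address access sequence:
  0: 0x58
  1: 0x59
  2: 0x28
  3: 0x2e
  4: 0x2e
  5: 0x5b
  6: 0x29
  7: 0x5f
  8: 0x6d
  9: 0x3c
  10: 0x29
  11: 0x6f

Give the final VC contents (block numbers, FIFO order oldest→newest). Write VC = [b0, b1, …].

  [0] addr=0x58 blk=11 s=1: MISS | VC []
  [1] addr=0x59 blk=11 s=1: L1-HIT | VC []
  [2] addr=0x28 blk=5 s=1: MISS | VC [11]
  [3] addr=0x2e blk=5 s=1: L1-HIT | VC [11]
  [4] addr=0x2e blk=5 s=1: L1-HIT | VC [11]
  [5] addr=0x5b blk=11 s=1: VC-HIT | VC [5]
  [6] addr=0x29 blk=5 s=1: VC-HIT | VC [11]
  [7] addr=0x5f blk=11 s=1: VC-HIT | VC [5]
  [8] addr=0x6d blk=13 s=1: MISS | VC [5, 11]
  [9] addr=0x3c blk=7 s=1: MISS | VC [5, 11, 13]
  [10] addr=0x29 blk=5 s=1: VC-HIT | VC [7, 11, 13]
  [11] addr=0x6f blk=13 s=1: VC-HIT | VC [7, 11, 5]

VC = [7, 11, 5]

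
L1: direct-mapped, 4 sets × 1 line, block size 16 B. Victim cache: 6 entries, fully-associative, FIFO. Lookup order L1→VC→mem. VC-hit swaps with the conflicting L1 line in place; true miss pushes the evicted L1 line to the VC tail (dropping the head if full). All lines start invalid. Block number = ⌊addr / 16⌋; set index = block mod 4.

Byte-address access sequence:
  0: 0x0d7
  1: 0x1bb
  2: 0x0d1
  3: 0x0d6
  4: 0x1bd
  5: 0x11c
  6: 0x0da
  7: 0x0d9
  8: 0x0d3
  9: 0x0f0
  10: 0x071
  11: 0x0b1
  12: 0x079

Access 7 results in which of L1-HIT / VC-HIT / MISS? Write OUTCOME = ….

0: 0xd7 (blk 13, set 1) → MISS  vc=[]
1: 0x1bb (blk 27, set 3) → MISS  vc=[]
2: 0xd1 (blk 13, set 1) → L1-HIT  vc=[]
3: 0xd6 (blk 13, set 1) → L1-HIT  vc=[]
4: 0x1bd (blk 27, set 3) → L1-HIT  vc=[]
5: 0x11c (blk 17, set 1) → MISS  vc=[13]
6: 0xda (blk 13, set 1) → VC-HIT  vc=[17]
7: 0xd9 (blk 13, set 1) → L1-HIT  vc=[17]
8: 0xd3 (blk 13, set 1) → L1-HIT  vc=[17]
9: 0xf0 (blk 15, set 3) → MISS  vc=[17, 27]
10: 0x71 (blk 7, set 3) → MISS  vc=[17, 27, 15]
11: 0xb1 (blk 11, set 3) → MISS  vc=[17, 27, 15, 7]
12: 0x79 (blk 7, set 3) → VC-HIT  vc=[17, 27, 15, 11]

OUTCOME = L1-HIT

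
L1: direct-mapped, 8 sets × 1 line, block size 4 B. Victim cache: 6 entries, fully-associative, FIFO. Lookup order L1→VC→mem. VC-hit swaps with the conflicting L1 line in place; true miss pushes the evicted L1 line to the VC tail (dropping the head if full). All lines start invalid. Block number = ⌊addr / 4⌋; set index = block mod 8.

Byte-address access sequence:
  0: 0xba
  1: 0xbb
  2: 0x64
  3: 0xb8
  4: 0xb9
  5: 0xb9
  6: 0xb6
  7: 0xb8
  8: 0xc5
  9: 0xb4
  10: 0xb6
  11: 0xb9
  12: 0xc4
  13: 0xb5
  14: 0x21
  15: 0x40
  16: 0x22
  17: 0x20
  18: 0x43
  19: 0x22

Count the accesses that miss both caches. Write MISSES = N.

MISSES = 6

0: 0xba (blk 46, set 6) → MISS  vc=[]
1: 0xbb (blk 46, set 6) → L1-HIT  vc=[]
2: 0x64 (blk 25, set 1) → MISS  vc=[]
3: 0xb8 (blk 46, set 6) → L1-HIT  vc=[]
4: 0xb9 (blk 46, set 6) → L1-HIT  vc=[]
5: 0xb9 (blk 46, set 6) → L1-HIT  vc=[]
6: 0xb6 (blk 45, set 5) → MISS  vc=[]
7: 0xb8 (blk 46, set 6) → L1-HIT  vc=[]
8: 0xc5 (blk 49, set 1) → MISS  vc=[25]
9: 0xb4 (blk 45, set 5) → L1-HIT  vc=[25]
10: 0xb6 (blk 45, set 5) → L1-HIT  vc=[25]
11: 0xb9 (blk 46, set 6) → L1-HIT  vc=[25]
12: 0xc4 (blk 49, set 1) → L1-HIT  vc=[25]
13: 0xb5 (blk 45, set 5) → L1-HIT  vc=[25]
14: 0x21 (blk 8, set 0) → MISS  vc=[25]
15: 0x40 (blk 16, set 0) → MISS  vc=[25, 8]
16: 0x22 (blk 8, set 0) → VC-HIT  vc=[25, 16]
17: 0x20 (blk 8, set 0) → L1-HIT  vc=[25, 16]
18: 0x43 (blk 16, set 0) → VC-HIT  vc=[25, 8]
19: 0x22 (blk 8, set 0) → VC-HIT  vc=[25, 16]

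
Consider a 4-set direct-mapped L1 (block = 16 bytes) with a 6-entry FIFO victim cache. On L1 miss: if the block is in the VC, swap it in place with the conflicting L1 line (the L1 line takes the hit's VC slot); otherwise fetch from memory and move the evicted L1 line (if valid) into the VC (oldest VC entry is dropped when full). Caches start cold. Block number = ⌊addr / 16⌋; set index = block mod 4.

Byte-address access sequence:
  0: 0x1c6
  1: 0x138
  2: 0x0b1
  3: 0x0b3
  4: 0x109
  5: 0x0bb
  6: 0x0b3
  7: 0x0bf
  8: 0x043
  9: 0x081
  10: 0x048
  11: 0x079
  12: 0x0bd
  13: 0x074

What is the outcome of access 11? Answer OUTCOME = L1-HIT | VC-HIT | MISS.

OUTCOME = MISS

  [0] addr=0x1c6 blk=28 s=0: MISS | VC []
  [1] addr=0x138 blk=19 s=3: MISS | VC []
  [2] addr=0xb1 blk=11 s=3: MISS | VC [19]
  [3] addr=0xb3 blk=11 s=3: L1-HIT | VC [19]
  [4] addr=0x109 blk=16 s=0: MISS | VC [19, 28]
  [5] addr=0xbb blk=11 s=3: L1-HIT | VC [19, 28]
  [6] addr=0xb3 blk=11 s=3: L1-HIT | VC [19, 28]
  [7] addr=0xbf blk=11 s=3: L1-HIT | VC [19, 28]
  [8] addr=0x43 blk=4 s=0: MISS | VC [19, 28, 16]
  [9] addr=0x81 blk=8 s=0: MISS | VC [19, 28, 16, 4]
  [10] addr=0x48 blk=4 s=0: VC-HIT | VC [19, 28, 16, 8]
  [11] addr=0x79 blk=7 s=3: MISS | VC [19, 28, 16, 8, 11]
  [12] addr=0xbd blk=11 s=3: VC-HIT | VC [19, 28, 16, 8, 7]
  [13] addr=0x74 blk=7 s=3: VC-HIT | VC [19, 28, 16, 8, 11]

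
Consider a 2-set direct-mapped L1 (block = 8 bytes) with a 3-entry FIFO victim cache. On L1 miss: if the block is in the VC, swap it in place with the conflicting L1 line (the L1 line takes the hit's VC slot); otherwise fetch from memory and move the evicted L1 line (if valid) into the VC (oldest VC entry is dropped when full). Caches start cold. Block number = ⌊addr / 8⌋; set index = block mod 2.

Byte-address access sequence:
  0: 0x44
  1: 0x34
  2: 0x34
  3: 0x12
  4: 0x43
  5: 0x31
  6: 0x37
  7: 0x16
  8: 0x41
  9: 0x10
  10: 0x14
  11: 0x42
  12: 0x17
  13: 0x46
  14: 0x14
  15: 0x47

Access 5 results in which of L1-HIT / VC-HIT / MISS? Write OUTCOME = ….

#0 0x44→b8/s0 MISS; vc=[]
#1 0x34→b6/s0 MISS; vc=[8]
#2 0x34→b6/s0 L1-HIT; vc=[8]
#3 0x12→b2/s0 MISS; vc=[8,6]
#4 0x43→b8/s0 VC-HIT; vc=[2,6]
#5 0x31→b6/s0 VC-HIT; vc=[2,8]
#6 0x37→b6/s0 L1-HIT; vc=[2,8]
#7 0x16→b2/s0 VC-HIT; vc=[6,8]
#8 0x41→b8/s0 VC-HIT; vc=[6,2]
#9 0x10→b2/s0 VC-HIT; vc=[6,8]
#10 0x14→b2/s0 L1-HIT; vc=[6,8]
#11 0x42→b8/s0 VC-HIT; vc=[6,2]
#12 0x17→b2/s0 VC-HIT; vc=[6,8]
#13 0x46→b8/s0 VC-HIT; vc=[6,2]
#14 0x14→b2/s0 VC-HIT; vc=[6,8]
#15 0x47→b8/s0 VC-HIT; vc=[6,2]

OUTCOME = VC-HIT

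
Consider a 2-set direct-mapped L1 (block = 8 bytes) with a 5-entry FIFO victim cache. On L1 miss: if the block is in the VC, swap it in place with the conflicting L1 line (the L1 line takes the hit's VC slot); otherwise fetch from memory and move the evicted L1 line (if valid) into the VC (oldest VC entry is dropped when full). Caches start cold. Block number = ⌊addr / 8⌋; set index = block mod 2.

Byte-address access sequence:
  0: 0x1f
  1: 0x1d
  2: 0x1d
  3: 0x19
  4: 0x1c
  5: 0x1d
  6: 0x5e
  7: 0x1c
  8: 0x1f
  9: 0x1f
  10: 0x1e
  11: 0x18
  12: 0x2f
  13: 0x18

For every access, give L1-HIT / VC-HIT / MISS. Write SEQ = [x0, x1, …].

#0 0x1f→b3/s1 MISS; vc=[]
#1 0x1d→b3/s1 L1-HIT; vc=[]
#2 0x1d→b3/s1 L1-HIT; vc=[]
#3 0x19→b3/s1 L1-HIT; vc=[]
#4 0x1c→b3/s1 L1-HIT; vc=[]
#5 0x1d→b3/s1 L1-HIT; vc=[]
#6 0x5e→b11/s1 MISS; vc=[3]
#7 0x1c→b3/s1 VC-HIT; vc=[11]
#8 0x1f→b3/s1 L1-HIT; vc=[11]
#9 0x1f→b3/s1 L1-HIT; vc=[11]
#10 0x1e→b3/s1 L1-HIT; vc=[11]
#11 0x18→b3/s1 L1-HIT; vc=[11]
#12 0x2f→b5/s1 MISS; vc=[11,3]
#13 0x18→b3/s1 VC-HIT; vc=[11,5]

SEQ = [MISS, L1-HIT, L1-HIT, L1-HIT, L1-HIT, L1-HIT, MISS, VC-HIT, L1-HIT, L1-HIT, L1-HIT, L1-HIT, MISS, VC-HIT]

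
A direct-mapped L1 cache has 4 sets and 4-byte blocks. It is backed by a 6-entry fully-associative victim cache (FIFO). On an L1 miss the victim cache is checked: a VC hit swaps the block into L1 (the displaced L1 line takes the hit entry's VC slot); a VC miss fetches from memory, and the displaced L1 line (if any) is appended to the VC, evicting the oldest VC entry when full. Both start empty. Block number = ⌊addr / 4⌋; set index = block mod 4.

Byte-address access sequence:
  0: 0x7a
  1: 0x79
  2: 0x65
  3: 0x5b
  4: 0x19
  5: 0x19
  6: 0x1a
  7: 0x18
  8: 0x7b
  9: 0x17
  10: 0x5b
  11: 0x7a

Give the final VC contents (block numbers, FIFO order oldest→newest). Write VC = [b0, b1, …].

0: 0x7a (blk 30, set 2) → MISS  vc=[]
1: 0x79 (blk 30, set 2) → L1-HIT  vc=[]
2: 0x65 (blk 25, set 1) → MISS  vc=[]
3: 0x5b (blk 22, set 2) → MISS  vc=[30]
4: 0x19 (blk 6, set 2) → MISS  vc=[30, 22]
5: 0x19 (blk 6, set 2) → L1-HIT  vc=[30, 22]
6: 0x1a (blk 6, set 2) → L1-HIT  vc=[30, 22]
7: 0x18 (blk 6, set 2) → L1-HIT  vc=[30, 22]
8: 0x7b (blk 30, set 2) → VC-HIT  vc=[6, 22]
9: 0x17 (blk 5, set 1) → MISS  vc=[6, 22, 25]
10: 0x5b (blk 22, set 2) → VC-HIT  vc=[6, 30, 25]
11: 0x7a (blk 30, set 2) → VC-HIT  vc=[6, 22, 25]

VC = [6, 22, 25]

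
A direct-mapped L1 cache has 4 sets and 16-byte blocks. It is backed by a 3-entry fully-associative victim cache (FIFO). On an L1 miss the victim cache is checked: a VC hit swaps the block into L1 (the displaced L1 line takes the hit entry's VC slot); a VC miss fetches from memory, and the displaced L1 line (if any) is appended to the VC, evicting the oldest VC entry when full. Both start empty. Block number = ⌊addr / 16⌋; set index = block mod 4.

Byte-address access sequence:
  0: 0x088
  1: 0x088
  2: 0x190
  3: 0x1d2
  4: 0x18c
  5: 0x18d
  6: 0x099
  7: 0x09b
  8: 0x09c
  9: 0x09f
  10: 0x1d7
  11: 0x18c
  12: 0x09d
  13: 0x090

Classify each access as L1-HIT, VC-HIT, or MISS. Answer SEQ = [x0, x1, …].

#0 0x88→b8/s0 MISS; vc=[]
#1 0x88→b8/s0 L1-HIT; vc=[]
#2 0x190→b25/s1 MISS; vc=[]
#3 0x1d2→b29/s1 MISS; vc=[25]
#4 0x18c→b24/s0 MISS; vc=[25,8]
#5 0x18d→b24/s0 L1-HIT; vc=[25,8]
#6 0x99→b9/s1 MISS; vc=[25,8,29]
#7 0x9b→b9/s1 L1-HIT; vc=[25,8,29]
#8 0x9c→b9/s1 L1-HIT; vc=[25,8,29]
#9 0x9f→b9/s1 L1-HIT; vc=[25,8,29]
#10 0x1d7→b29/s1 VC-HIT; vc=[25,8,9]
#11 0x18c→b24/s0 L1-HIT; vc=[25,8,9]
#12 0x9d→b9/s1 VC-HIT; vc=[25,8,29]
#13 0x90→b9/s1 L1-HIT; vc=[25,8,29]

SEQ = [MISS, L1-HIT, MISS, MISS, MISS, L1-HIT, MISS, L1-HIT, L1-HIT, L1-HIT, VC-HIT, L1-HIT, VC-HIT, L1-HIT]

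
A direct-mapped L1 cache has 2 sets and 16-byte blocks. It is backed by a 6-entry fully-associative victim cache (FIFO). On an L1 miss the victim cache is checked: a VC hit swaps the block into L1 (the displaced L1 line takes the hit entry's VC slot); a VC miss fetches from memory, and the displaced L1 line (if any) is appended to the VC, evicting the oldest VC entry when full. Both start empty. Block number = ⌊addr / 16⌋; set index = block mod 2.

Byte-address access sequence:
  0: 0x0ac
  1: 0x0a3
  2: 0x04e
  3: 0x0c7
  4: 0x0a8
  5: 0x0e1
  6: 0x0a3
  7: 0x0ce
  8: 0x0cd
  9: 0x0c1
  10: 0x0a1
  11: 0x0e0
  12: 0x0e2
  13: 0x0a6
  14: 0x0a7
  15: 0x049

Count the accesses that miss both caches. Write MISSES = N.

#0 0xac→b10/s0 MISS; vc=[]
#1 0xa3→b10/s0 L1-HIT; vc=[]
#2 0x4e→b4/s0 MISS; vc=[10]
#3 0xc7→b12/s0 MISS; vc=[10,4]
#4 0xa8→b10/s0 VC-HIT; vc=[12,4]
#5 0xe1→b14/s0 MISS; vc=[12,4,10]
#6 0xa3→b10/s0 VC-HIT; vc=[12,4,14]
#7 0xce→b12/s0 VC-HIT; vc=[10,4,14]
#8 0xcd→b12/s0 L1-HIT; vc=[10,4,14]
#9 0xc1→b12/s0 L1-HIT; vc=[10,4,14]
#10 0xa1→b10/s0 VC-HIT; vc=[12,4,14]
#11 0xe0→b14/s0 VC-HIT; vc=[12,4,10]
#12 0xe2→b14/s0 L1-HIT; vc=[12,4,10]
#13 0xa6→b10/s0 VC-HIT; vc=[12,4,14]
#14 0xa7→b10/s0 L1-HIT; vc=[12,4,14]
#15 0x49→b4/s0 VC-HIT; vc=[12,10,14]

MISSES = 4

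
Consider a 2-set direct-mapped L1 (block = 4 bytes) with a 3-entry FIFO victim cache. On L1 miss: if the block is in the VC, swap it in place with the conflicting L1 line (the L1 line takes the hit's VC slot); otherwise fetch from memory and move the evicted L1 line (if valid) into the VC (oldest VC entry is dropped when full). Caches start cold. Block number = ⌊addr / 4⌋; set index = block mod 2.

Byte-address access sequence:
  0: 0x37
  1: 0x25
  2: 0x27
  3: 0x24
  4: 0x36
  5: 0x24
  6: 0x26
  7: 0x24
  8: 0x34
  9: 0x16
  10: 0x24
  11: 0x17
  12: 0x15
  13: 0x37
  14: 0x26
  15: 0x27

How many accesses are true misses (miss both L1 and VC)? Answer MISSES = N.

  [0] addr=0x37 blk=13 s=1: MISS | VC []
  [1] addr=0x25 blk=9 s=1: MISS | VC [13]
  [2] addr=0x27 blk=9 s=1: L1-HIT | VC [13]
  [3] addr=0x24 blk=9 s=1: L1-HIT | VC [13]
  [4] addr=0x36 blk=13 s=1: VC-HIT | VC [9]
  [5] addr=0x24 blk=9 s=1: VC-HIT | VC [13]
  [6] addr=0x26 blk=9 s=1: L1-HIT | VC [13]
  [7] addr=0x24 blk=9 s=1: L1-HIT | VC [13]
  [8] addr=0x34 blk=13 s=1: VC-HIT | VC [9]
  [9] addr=0x16 blk=5 s=1: MISS | VC [9, 13]
  [10] addr=0x24 blk=9 s=1: VC-HIT | VC [5, 13]
  [11] addr=0x17 blk=5 s=1: VC-HIT | VC [9, 13]
  [12] addr=0x15 blk=5 s=1: L1-HIT | VC [9, 13]
  [13] addr=0x37 blk=13 s=1: VC-HIT | VC [9, 5]
  [14] addr=0x26 blk=9 s=1: VC-HIT | VC [13, 5]
  [15] addr=0x27 blk=9 s=1: L1-HIT | VC [13, 5]

MISSES = 3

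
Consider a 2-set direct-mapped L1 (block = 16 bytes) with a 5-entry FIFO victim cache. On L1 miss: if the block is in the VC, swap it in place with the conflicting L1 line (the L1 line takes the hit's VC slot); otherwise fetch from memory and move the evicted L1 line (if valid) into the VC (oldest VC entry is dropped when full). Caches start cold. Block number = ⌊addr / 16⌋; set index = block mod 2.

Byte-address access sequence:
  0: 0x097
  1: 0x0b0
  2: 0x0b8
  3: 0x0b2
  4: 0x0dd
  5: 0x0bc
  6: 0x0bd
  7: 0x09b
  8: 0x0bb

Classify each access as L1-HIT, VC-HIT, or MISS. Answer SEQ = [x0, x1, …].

  [0] addr=0x97 blk=9 s=1: MISS | VC []
  [1] addr=0xb0 blk=11 s=1: MISS | VC [9]
  [2] addr=0xb8 blk=11 s=1: L1-HIT | VC [9]
  [3] addr=0xb2 blk=11 s=1: L1-HIT | VC [9]
  [4] addr=0xdd blk=13 s=1: MISS | VC [9, 11]
  [5] addr=0xbc blk=11 s=1: VC-HIT | VC [9, 13]
  [6] addr=0xbd blk=11 s=1: L1-HIT | VC [9, 13]
  [7] addr=0x9b blk=9 s=1: VC-HIT | VC [11, 13]
  [8] addr=0xbb blk=11 s=1: VC-HIT | VC [9, 13]

SEQ = [MISS, MISS, L1-HIT, L1-HIT, MISS, VC-HIT, L1-HIT, VC-HIT, VC-HIT]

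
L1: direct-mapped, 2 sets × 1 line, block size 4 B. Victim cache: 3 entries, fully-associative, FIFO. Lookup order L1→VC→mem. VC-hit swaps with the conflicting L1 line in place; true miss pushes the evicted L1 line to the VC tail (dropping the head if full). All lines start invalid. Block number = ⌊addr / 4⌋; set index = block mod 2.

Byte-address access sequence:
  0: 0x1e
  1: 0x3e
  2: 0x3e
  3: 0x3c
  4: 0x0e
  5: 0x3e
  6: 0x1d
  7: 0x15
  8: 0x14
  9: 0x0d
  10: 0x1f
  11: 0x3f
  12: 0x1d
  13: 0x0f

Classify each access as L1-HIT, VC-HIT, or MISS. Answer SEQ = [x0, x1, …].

  [0] addr=0x1e blk=7 s=1: MISS | VC []
  [1] addr=0x3e blk=15 s=1: MISS | VC [7]
  [2] addr=0x3e blk=15 s=1: L1-HIT | VC [7]
  [3] addr=0x3c blk=15 s=1: L1-HIT | VC [7]
  [4] addr=0xe blk=3 s=1: MISS | VC [7, 15]
  [5] addr=0x3e blk=15 s=1: VC-HIT | VC [7, 3]
  [6] addr=0x1d blk=7 s=1: VC-HIT | VC [15, 3]
  [7] addr=0x15 blk=5 s=1: MISS | VC [15, 3, 7]
  [8] addr=0x14 blk=5 s=1: L1-HIT | VC [15, 3, 7]
  [9] addr=0xd blk=3 s=1: VC-HIT | VC [15, 5, 7]
  [10] addr=0x1f blk=7 s=1: VC-HIT | VC [15, 5, 3]
  [11] addr=0x3f blk=15 s=1: VC-HIT | VC [7, 5, 3]
  [12] addr=0x1d blk=7 s=1: VC-HIT | VC [15, 5, 3]
  [13] addr=0xf blk=3 s=1: VC-HIT | VC [15, 5, 7]

SEQ = [MISS, MISS, L1-HIT, L1-HIT, MISS, VC-HIT, VC-HIT, MISS, L1-HIT, VC-HIT, VC-HIT, VC-HIT, VC-HIT, VC-HIT]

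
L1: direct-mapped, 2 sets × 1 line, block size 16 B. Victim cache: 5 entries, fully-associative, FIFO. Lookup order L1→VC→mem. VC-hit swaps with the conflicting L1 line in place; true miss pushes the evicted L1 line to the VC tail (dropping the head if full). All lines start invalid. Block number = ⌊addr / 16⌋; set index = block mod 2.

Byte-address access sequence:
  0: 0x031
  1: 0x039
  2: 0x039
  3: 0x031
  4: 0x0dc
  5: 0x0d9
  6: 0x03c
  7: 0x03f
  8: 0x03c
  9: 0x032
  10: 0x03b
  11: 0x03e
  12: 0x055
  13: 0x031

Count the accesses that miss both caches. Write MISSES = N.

  [0] addr=0x31 blk=3 s=1: MISS | VC []
  [1] addr=0x39 blk=3 s=1: L1-HIT | VC []
  [2] addr=0x39 blk=3 s=1: L1-HIT | VC []
  [3] addr=0x31 blk=3 s=1: L1-HIT | VC []
  [4] addr=0xdc blk=13 s=1: MISS | VC [3]
  [5] addr=0xd9 blk=13 s=1: L1-HIT | VC [3]
  [6] addr=0x3c blk=3 s=1: VC-HIT | VC [13]
  [7] addr=0x3f blk=3 s=1: L1-HIT | VC [13]
  [8] addr=0x3c blk=3 s=1: L1-HIT | VC [13]
  [9] addr=0x32 blk=3 s=1: L1-HIT | VC [13]
  [10] addr=0x3b blk=3 s=1: L1-HIT | VC [13]
  [11] addr=0x3e blk=3 s=1: L1-HIT | VC [13]
  [12] addr=0x55 blk=5 s=1: MISS | VC [13, 3]
  [13] addr=0x31 blk=3 s=1: VC-HIT | VC [13, 5]

MISSES = 3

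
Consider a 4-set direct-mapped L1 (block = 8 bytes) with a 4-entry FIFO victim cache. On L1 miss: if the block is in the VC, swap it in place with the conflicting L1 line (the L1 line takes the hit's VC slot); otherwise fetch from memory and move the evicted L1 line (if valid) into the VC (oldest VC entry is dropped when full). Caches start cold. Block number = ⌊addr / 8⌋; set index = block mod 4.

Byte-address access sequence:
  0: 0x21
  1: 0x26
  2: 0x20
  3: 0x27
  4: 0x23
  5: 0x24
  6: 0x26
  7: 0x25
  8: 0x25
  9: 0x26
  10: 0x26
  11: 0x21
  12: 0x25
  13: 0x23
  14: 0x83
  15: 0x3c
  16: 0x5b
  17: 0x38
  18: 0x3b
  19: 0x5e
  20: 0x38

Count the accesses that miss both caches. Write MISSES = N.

0: 0x21 (blk 4, set 0) → MISS  vc=[]
1: 0x26 (blk 4, set 0) → L1-HIT  vc=[]
2: 0x20 (blk 4, set 0) → L1-HIT  vc=[]
3: 0x27 (blk 4, set 0) → L1-HIT  vc=[]
4: 0x23 (blk 4, set 0) → L1-HIT  vc=[]
5: 0x24 (blk 4, set 0) → L1-HIT  vc=[]
6: 0x26 (blk 4, set 0) → L1-HIT  vc=[]
7: 0x25 (blk 4, set 0) → L1-HIT  vc=[]
8: 0x25 (blk 4, set 0) → L1-HIT  vc=[]
9: 0x26 (blk 4, set 0) → L1-HIT  vc=[]
10: 0x26 (blk 4, set 0) → L1-HIT  vc=[]
11: 0x21 (blk 4, set 0) → L1-HIT  vc=[]
12: 0x25 (blk 4, set 0) → L1-HIT  vc=[]
13: 0x23 (blk 4, set 0) → L1-HIT  vc=[]
14: 0x83 (blk 16, set 0) → MISS  vc=[4]
15: 0x3c (blk 7, set 3) → MISS  vc=[4]
16: 0x5b (blk 11, set 3) → MISS  vc=[4, 7]
17: 0x38 (blk 7, set 3) → VC-HIT  vc=[4, 11]
18: 0x3b (blk 7, set 3) → L1-HIT  vc=[4, 11]
19: 0x5e (blk 11, set 3) → VC-HIT  vc=[4, 7]
20: 0x38 (blk 7, set 3) → VC-HIT  vc=[4, 11]

MISSES = 4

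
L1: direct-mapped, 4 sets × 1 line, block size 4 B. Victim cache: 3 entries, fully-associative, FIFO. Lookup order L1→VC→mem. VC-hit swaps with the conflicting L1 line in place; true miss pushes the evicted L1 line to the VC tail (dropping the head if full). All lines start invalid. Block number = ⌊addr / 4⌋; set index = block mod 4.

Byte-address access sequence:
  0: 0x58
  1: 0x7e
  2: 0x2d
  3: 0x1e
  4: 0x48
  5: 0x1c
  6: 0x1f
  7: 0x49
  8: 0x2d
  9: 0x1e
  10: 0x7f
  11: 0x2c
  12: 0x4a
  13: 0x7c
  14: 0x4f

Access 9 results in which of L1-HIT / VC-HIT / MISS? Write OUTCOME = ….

0: 0x58 (blk 22, set 2) → MISS  vc=[]
1: 0x7e (blk 31, set 3) → MISS  vc=[]
2: 0x2d (blk 11, set 3) → MISS  vc=[31]
3: 0x1e (blk 7, set 3) → MISS  vc=[31, 11]
4: 0x48 (blk 18, set 2) → MISS  vc=[31, 11, 22]
5: 0x1c (blk 7, set 3) → L1-HIT  vc=[31, 11, 22]
6: 0x1f (blk 7, set 3) → L1-HIT  vc=[31, 11, 22]
7: 0x49 (blk 18, set 2) → L1-HIT  vc=[31, 11, 22]
8: 0x2d (blk 11, set 3) → VC-HIT  vc=[31, 7, 22]
9: 0x1e (blk 7, set 3) → VC-HIT  vc=[31, 11, 22]
10: 0x7f (blk 31, set 3) → VC-HIT  vc=[7, 11, 22]
11: 0x2c (blk 11, set 3) → VC-HIT  vc=[7, 31, 22]
12: 0x4a (blk 18, set 2) → L1-HIT  vc=[7, 31, 22]
13: 0x7c (blk 31, set 3) → VC-HIT  vc=[7, 11, 22]
14: 0x4f (blk 19, set 3) → MISS  vc=[11, 22, 31]

OUTCOME = VC-HIT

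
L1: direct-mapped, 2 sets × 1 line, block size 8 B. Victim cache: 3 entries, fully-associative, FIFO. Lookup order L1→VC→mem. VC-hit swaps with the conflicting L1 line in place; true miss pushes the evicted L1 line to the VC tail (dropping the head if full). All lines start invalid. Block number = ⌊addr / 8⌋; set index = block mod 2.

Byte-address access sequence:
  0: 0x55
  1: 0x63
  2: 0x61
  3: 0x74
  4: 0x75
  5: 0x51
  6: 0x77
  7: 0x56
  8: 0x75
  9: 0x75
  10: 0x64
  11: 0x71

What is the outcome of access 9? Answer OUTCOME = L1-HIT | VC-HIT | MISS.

OUTCOME = L1-HIT

#0 0x55→b10/s0 MISS; vc=[]
#1 0x63→b12/s0 MISS; vc=[10]
#2 0x61→b12/s0 L1-HIT; vc=[10]
#3 0x74→b14/s0 MISS; vc=[10,12]
#4 0x75→b14/s0 L1-HIT; vc=[10,12]
#5 0x51→b10/s0 VC-HIT; vc=[14,12]
#6 0x77→b14/s0 VC-HIT; vc=[10,12]
#7 0x56→b10/s0 VC-HIT; vc=[14,12]
#8 0x75→b14/s0 VC-HIT; vc=[10,12]
#9 0x75→b14/s0 L1-HIT; vc=[10,12]
#10 0x64→b12/s0 VC-HIT; vc=[10,14]
#11 0x71→b14/s0 VC-HIT; vc=[10,12]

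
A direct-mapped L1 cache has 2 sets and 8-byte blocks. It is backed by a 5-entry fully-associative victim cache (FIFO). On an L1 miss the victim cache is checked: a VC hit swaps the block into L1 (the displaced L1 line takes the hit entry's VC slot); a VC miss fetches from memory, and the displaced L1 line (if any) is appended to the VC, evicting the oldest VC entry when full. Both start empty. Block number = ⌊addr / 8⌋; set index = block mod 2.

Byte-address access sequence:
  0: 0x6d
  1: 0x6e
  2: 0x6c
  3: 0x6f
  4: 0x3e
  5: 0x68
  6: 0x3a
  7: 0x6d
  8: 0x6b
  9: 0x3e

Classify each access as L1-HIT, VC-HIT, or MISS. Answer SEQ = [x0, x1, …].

SEQ = [MISS, L1-HIT, L1-HIT, L1-HIT, MISS, VC-HIT, VC-HIT, VC-HIT, L1-HIT, VC-HIT]

0: 0x6d (blk 13, set 1) → MISS  vc=[]
1: 0x6e (blk 13, set 1) → L1-HIT  vc=[]
2: 0x6c (blk 13, set 1) → L1-HIT  vc=[]
3: 0x6f (blk 13, set 1) → L1-HIT  vc=[]
4: 0x3e (blk 7, set 1) → MISS  vc=[13]
5: 0x68 (blk 13, set 1) → VC-HIT  vc=[7]
6: 0x3a (blk 7, set 1) → VC-HIT  vc=[13]
7: 0x6d (blk 13, set 1) → VC-HIT  vc=[7]
8: 0x6b (blk 13, set 1) → L1-HIT  vc=[7]
9: 0x3e (blk 7, set 1) → VC-HIT  vc=[13]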